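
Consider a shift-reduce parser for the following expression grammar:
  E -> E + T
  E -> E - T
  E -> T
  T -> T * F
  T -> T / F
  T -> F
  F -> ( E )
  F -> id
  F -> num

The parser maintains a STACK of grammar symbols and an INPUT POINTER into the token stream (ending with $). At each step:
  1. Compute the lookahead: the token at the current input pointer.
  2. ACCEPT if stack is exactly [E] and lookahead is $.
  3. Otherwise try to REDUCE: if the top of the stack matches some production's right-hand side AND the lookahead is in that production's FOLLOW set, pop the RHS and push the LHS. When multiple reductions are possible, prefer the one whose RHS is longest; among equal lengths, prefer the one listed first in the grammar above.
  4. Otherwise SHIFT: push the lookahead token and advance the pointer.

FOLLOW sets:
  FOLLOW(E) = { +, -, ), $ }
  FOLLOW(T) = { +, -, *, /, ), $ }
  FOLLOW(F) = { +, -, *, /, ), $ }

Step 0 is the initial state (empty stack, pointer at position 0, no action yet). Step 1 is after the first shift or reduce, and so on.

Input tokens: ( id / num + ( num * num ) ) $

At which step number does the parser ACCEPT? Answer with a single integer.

Answer: 28

Derivation:
Step 1: shift (. Stack=[(] ptr=1 lookahead=id remaining=[id / num + ( num * num ) ) $]
Step 2: shift id. Stack=[( id] ptr=2 lookahead=/ remaining=[/ num + ( num * num ) ) $]
Step 3: reduce F->id. Stack=[( F] ptr=2 lookahead=/ remaining=[/ num + ( num * num ) ) $]
Step 4: reduce T->F. Stack=[( T] ptr=2 lookahead=/ remaining=[/ num + ( num * num ) ) $]
Step 5: shift /. Stack=[( T /] ptr=3 lookahead=num remaining=[num + ( num * num ) ) $]
Step 6: shift num. Stack=[( T / num] ptr=4 lookahead=+ remaining=[+ ( num * num ) ) $]
Step 7: reduce F->num. Stack=[( T / F] ptr=4 lookahead=+ remaining=[+ ( num * num ) ) $]
Step 8: reduce T->T / F. Stack=[( T] ptr=4 lookahead=+ remaining=[+ ( num * num ) ) $]
Step 9: reduce E->T. Stack=[( E] ptr=4 lookahead=+ remaining=[+ ( num * num ) ) $]
Step 10: shift +. Stack=[( E +] ptr=5 lookahead=( remaining=[( num * num ) ) $]
Step 11: shift (. Stack=[( E + (] ptr=6 lookahead=num remaining=[num * num ) ) $]
Step 12: shift num. Stack=[( E + ( num] ptr=7 lookahead=* remaining=[* num ) ) $]
Step 13: reduce F->num. Stack=[( E + ( F] ptr=7 lookahead=* remaining=[* num ) ) $]
Step 14: reduce T->F. Stack=[( E + ( T] ptr=7 lookahead=* remaining=[* num ) ) $]
Step 15: shift *. Stack=[( E + ( T *] ptr=8 lookahead=num remaining=[num ) ) $]
Step 16: shift num. Stack=[( E + ( T * num] ptr=9 lookahead=) remaining=[) ) $]
Step 17: reduce F->num. Stack=[( E + ( T * F] ptr=9 lookahead=) remaining=[) ) $]
Step 18: reduce T->T * F. Stack=[( E + ( T] ptr=9 lookahead=) remaining=[) ) $]
Step 19: reduce E->T. Stack=[( E + ( E] ptr=9 lookahead=) remaining=[) ) $]
Step 20: shift ). Stack=[( E + ( E )] ptr=10 lookahead=) remaining=[) $]
Step 21: reduce F->( E ). Stack=[( E + F] ptr=10 lookahead=) remaining=[) $]
Step 22: reduce T->F. Stack=[( E + T] ptr=10 lookahead=) remaining=[) $]
Step 23: reduce E->E + T. Stack=[( E] ptr=10 lookahead=) remaining=[) $]
Step 24: shift ). Stack=[( E )] ptr=11 lookahead=$ remaining=[$]
Step 25: reduce F->( E ). Stack=[F] ptr=11 lookahead=$ remaining=[$]
Step 26: reduce T->F. Stack=[T] ptr=11 lookahead=$ remaining=[$]
Step 27: reduce E->T. Stack=[E] ptr=11 lookahead=$ remaining=[$]
Step 28: accept. Stack=[E] ptr=11 lookahead=$ remaining=[$]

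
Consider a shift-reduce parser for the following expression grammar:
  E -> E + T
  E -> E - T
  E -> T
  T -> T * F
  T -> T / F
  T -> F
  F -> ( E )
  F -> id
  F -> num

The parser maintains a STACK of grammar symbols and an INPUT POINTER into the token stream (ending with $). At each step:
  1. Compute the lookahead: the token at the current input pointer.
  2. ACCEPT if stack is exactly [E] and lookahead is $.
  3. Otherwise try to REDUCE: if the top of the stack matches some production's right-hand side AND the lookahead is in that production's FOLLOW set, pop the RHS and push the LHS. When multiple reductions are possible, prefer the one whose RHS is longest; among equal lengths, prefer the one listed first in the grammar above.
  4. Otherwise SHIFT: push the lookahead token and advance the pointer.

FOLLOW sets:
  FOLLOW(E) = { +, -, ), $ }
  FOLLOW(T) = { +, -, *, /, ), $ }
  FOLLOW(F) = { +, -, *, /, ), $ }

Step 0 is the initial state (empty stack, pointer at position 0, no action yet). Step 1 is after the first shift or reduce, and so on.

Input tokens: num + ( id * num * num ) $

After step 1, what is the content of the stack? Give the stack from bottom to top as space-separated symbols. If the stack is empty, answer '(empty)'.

Step 1: shift num. Stack=[num] ptr=1 lookahead=+ remaining=[+ ( id * num * num ) $]

Answer: num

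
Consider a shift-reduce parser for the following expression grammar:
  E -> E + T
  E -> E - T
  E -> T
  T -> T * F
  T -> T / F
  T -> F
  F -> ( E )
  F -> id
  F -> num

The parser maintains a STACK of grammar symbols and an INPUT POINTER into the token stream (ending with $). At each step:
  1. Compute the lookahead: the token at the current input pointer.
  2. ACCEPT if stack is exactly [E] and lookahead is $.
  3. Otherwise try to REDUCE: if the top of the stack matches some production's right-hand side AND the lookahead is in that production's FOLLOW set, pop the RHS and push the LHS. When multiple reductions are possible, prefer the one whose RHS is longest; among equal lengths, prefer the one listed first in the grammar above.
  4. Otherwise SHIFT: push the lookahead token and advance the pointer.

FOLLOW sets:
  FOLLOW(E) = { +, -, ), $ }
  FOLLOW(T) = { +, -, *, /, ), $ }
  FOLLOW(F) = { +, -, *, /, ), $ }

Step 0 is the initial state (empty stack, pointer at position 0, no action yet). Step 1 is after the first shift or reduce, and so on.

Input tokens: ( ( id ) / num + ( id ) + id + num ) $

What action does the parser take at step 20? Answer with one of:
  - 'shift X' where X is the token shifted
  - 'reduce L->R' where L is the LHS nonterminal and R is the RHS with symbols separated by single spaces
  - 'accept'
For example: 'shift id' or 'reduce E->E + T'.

Step 1: shift (. Stack=[(] ptr=1 lookahead=( remaining=[( id ) / num + ( id ) + id + num ) $]
Step 2: shift (. Stack=[( (] ptr=2 lookahead=id remaining=[id ) / num + ( id ) + id + num ) $]
Step 3: shift id. Stack=[( ( id] ptr=3 lookahead=) remaining=[) / num + ( id ) + id + num ) $]
Step 4: reduce F->id. Stack=[( ( F] ptr=3 lookahead=) remaining=[) / num + ( id ) + id + num ) $]
Step 5: reduce T->F. Stack=[( ( T] ptr=3 lookahead=) remaining=[) / num + ( id ) + id + num ) $]
Step 6: reduce E->T. Stack=[( ( E] ptr=3 lookahead=) remaining=[) / num + ( id ) + id + num ) $]
Step 7: shift ). Stack=[( ( E )] ptr=4 lookahead=/ remaining=[/ num + ( id ) + id + num ) $]
Step 8: reduce F->( E ). Stack=[( F] ptr=4 lookahead=/ remaining=[/ num + ( id ) + id + num ) $]
Step 9: reduce T->F. Stack=[( T] ptr=4 lookahead=/ remaining=[/ num + ( id ) + id + num ) $]
Step 10: shift /. Stack=[( T /] ptr=5 lookahead=num remaining=[num + ( id ) + id + num ) $]
Step 11: shift num. Stack=[( T / num] ptr=6 lookahead=+ remaining=[+ ( id ) + id + num ) $]
Step 12: reduce F->num. Stack=[( T / F] ptr=6 lookahead=+ remaining=[+ ( id ) + id + num ) $]
Step 13: reduce T->T / F. Stack=[( T] ptr=6 lookahead=+ remaining=[+ ( id ) + id + num ) $]
Step 14: reduce E->T. Stack=[( E] ptr=6 lookahead=+ remaining=[+ ( id ) + id + num ) $]
Step 15: shift +. Stack=[( E +] ptr=7 lookahead=( remaining=[( id ) + id + num ) $]
Step 16: shift (. Stack=[( E + (] ptr=8 lookahead=id remaining=[id ) + id + num ) $]
Step 17: shift id. Stack=[( E + ( id] ptr=9 lookahead=) remaining=[) + id + num ) $]
Step 18: reduce F->id. Stack=[( E + ( F] ptr=9 lookahead=) remaining=[) + id + num ) $]
Step 19: reduce T->F. Stack=[( E + ( T] ptr=9 lookahead=) remaining=[) + id + num ) $]
Step 20: reduce E->T. Stack=[( E + ( E] ptr=9 lookahead=) remaining=[) + id + num ) $]

Answer: reduce E->T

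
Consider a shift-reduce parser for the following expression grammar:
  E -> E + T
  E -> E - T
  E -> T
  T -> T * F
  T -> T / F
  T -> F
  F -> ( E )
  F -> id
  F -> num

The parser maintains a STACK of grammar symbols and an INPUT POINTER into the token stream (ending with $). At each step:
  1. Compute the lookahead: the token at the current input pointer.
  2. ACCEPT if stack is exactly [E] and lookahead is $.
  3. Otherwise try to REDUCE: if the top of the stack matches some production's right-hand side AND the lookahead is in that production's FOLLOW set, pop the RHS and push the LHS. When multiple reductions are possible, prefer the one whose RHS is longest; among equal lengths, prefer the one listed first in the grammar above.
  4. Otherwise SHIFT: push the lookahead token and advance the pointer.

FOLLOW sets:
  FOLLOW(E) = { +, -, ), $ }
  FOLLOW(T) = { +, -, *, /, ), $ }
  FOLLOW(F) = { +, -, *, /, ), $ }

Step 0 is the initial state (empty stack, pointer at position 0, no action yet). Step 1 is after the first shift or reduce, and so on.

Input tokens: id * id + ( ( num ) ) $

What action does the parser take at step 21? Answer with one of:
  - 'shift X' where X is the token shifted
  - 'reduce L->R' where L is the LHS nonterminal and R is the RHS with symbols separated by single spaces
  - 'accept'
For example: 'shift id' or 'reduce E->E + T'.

Answer: reduce F->( E )

Derivation:
Step 1: shift id. Stack=[id] ptr=1 lookahead=* remaining=[* id + ( ( num ) ) $]
Step 2: reduce F->id. Stack=[F] ptr=1 lookahead=* remaining=[* id + ( ( num ) ) $]
Step 3: reduce T->F. Stack=[T] ptr=1 lookahead=* remaining=[* id + ( ( num ) ) $]
Step 4: shift *. Stack=[T *] ptr=2 lookahead=id remaining=[id + ( ( num ) ) $]
Step 5: shift id. Stack=[T * id] ptr=3 lookahead=+ remaining=[+ ( ( num ) ) $]
Step 6: reduce F->id. Stack=[T * F] ptr=3 lookahead=+ remaining=[+ ( ( num ) ) $]
Step 7: reduce T->T * F. Stack=[T] ptr=3 lookahead=+ remaining=[+ ( ( num ) ) $]
Step 8: reduce E->T. Stack=[E] ptr=3 lookahead=+ remaining=[+ ( ( num ) ) $]
Step 9: shift +. Stack=[E +] ptr=4 lookahead=( remaining=[( ( num ) ) $]
Step 10: shift (. Stack=[E + (] ptr=5 lookahead=( remaining=[( num ) ) $]
Step 11: shift (. Stack=[E + ( (] ptr=6 lookahead=num remaining=[num ) ) $]
Step 12: shift num. Stack=[E + ( ( num] ptr=7 lookahead=) remaining=[) ) $]
Step 13: reduce F->num. Stack=[E + ( ( F] ptr=7 lookahead=) remaining=[) ) $]
Step 14: reduce T->F. Stack=[E + ( ( T] ptr=7 lookahead=) remaining=[) ) $]
Step 15: reduce E->T. Stack=[E + ( ( E] ptr=7 lookahead=) remaining=[) ) $]
Step 16: shift ). Stack=[E + ( ( E )] ptr=8 lookahead=) remaining=[) $]
Step 17: reduce F->( E ). Stack=[E + ( F] ptr=8 lookahead=) remaining=[) $]
Step 18: reduce T->F. Stack=[E + ( T] ptr=8 lookahead=) remaining=[) $]
Step 19: reduce E->T. Stack=[E + ( E] ptr=8 lookahead=) remaining=[) $]
Step 20: shift ). Stack=[E + ( E )] ptr=9 lookahead=$ remaining=[$]
Step 21: reduce F->( E ). Stack=[E + F] ptr=9 lookahead=$ remaining=[$]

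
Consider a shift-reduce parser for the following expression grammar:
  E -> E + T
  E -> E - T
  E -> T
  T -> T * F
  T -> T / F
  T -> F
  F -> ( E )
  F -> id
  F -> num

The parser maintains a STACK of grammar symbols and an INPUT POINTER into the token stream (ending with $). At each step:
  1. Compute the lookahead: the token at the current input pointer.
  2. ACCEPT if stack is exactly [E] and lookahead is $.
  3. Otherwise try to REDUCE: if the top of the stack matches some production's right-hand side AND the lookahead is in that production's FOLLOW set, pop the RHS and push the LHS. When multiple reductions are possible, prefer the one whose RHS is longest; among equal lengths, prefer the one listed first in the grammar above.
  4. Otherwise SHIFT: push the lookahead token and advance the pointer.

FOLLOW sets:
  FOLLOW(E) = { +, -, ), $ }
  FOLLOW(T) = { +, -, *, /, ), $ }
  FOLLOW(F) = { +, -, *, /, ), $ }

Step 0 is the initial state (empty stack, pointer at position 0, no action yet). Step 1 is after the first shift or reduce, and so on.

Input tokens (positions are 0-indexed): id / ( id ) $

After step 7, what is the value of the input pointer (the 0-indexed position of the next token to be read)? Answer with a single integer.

Step 1: shift id. Stack=[id] ptr=1 lookahead=/ remaining=[/ ( id ) $]
Step 2: reduce F->id. Stack=[F] ptr=1 lookahead=/ remaining=[/ ( id ) $]
Step 3: reduce T->F. Stack=[T] ptr=1 lookahead=/ remaining=[/ ( id ) $]
Step 4: shift /. Stack=[T /] ptr=2 lookahead=( remaining=[( id ) $]
Step 5: shift (. Stack=[T / (] ptr=3 lookahead=id remaining=[id ) $]
Step 6: shift id. Stack=[T / ( id] ptr=4 lookahead=) remaining=[) $]
Step 7: reduce F->id. Stack=[T / ( F] ptr=4 lookahead=) remaining=[) $]

Answer: 4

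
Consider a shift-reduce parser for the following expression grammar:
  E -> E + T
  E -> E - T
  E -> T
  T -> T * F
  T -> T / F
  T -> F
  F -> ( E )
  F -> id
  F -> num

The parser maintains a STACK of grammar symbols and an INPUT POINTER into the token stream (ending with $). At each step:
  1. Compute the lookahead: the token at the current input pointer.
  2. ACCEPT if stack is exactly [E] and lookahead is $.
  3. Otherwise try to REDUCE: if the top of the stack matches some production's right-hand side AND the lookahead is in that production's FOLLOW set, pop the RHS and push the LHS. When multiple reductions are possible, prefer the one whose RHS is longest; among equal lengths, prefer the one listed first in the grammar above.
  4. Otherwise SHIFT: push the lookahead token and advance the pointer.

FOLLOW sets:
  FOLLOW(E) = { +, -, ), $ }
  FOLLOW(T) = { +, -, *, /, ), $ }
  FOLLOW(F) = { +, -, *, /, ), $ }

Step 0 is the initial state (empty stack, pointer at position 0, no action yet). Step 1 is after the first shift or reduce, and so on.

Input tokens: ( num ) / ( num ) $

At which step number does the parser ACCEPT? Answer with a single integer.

Step 1: shift (. Stack=[(] ptr=1 lookahead=num remaining=[num ) / ( num ) $]
Step 2: shift num. Stack=[( num] ptr=2 lookahead=) remaining=[) / ( num ) $]
Step 3: reduce F->num. Stack=[( F] ptr=2 lookahead=) remaining=[) / ( num ) $]
Step 4: reduce T->F. Stack=[( T] ptr=2 lookahead=) remaining=[) / ( num ) $]
Step 5: reduce E->T. Stack=[( E] ptr=2 lookahead=) remaining=[) / ( num ) $]
Step 6: shift ). Stack=[( E )] ptr=3 lookahead=/ remaining=[/ ( num ) $]
Step 7: reduce F->( E ). Stack=[F] ptr=3 lookahead=/ remaining=[/ ( num ) $]
Step 8: reduce T->F. Stack=[T] ptr=3 lookahead=/ remaining=[/ ( num ) $]
Step 9: shift /. Stack=[T /] ptr=4 lookahead=( remaining=[( num ) $]
Step 10: shift (. Stack=[T / (] ptr=5 lookahead=num remaining=[num ) $]
Step 11: shift num. Stack=[T / ( num] ptr=6 lookahead=) remaining=[) $]
Step 12: reduce F->num. Stack=[T / ( F] ptr=6 lookahead=) remaining=[) $]
Step 13: reduce T->F. Stack=[T / ( T] ptr=6 lookahead=) remaining=[) $]
Step 14: reduce E->T. Stack=[T / ( E] ptr=6 lookahead=) remaining=[) $]
Step 15: shift ). Stack=[T / ( E )] ptr=7 lookahead=$ remaining=[$]
Step 16: reduce F->( E ). Stack=[T / F] ptr=7 lookahead=$ remaining=[$]
Step 17: reduce T->T / F. Stack=[T] ptr=7 lookahead=$ remaining=[$]
Step 18: reduce E->T. Stack=[E] ptr=7 lookahead=$ remaining=[$]
Step 19: accept. Stack=[E] ptr=7 lookahead=$ remaining=[$]

Answer: 19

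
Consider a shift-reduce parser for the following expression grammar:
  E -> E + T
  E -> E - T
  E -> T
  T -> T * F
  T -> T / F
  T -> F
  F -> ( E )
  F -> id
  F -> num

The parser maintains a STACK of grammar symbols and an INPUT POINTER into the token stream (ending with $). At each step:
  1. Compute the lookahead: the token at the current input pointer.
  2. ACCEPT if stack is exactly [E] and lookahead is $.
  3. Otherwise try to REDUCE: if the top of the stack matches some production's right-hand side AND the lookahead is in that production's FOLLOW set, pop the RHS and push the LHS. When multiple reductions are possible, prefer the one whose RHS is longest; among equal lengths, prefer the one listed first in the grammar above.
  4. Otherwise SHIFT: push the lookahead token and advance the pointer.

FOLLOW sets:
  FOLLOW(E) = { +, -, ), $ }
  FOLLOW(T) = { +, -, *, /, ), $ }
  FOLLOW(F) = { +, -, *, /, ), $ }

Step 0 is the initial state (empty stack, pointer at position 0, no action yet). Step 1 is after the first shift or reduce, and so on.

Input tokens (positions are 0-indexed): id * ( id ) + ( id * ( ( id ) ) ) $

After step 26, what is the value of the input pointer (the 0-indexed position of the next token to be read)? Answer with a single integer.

Answer: 13

Derivation:
Step 1: shift id. Stack=[id] ptr=1 lookahead=* remaining=[* ( id ) + ( id * ( ( id ) ) ) $]
Step 2: reduce F->id. Stack=[F] ptr=1 lookahead=* remaining=[* ( id ) + ( id * ( ( id ) ) ) $]
Step 3: reduce T->F. Stack=[T] ptr=1 lookahead=* remaining=[* ( id ) + ( id * ( ( id ) ) ) $]
Step 4: shift *. Stack=[T *] ptr=2 lookahead=( remaining=[( id ) + ( id * ( ( id ) ) ) $]
Step 5: shift (. Stack=[T * (] ptr=3 lookahead=id remaining=[id ) + ( id * ( ( id ) ) ) $]
Step 6: shift id. Stack=[T * ( id] ptr=4 lookahead=) remaining=[) + ( id * ( ( id ) ) ) $]
Step 7: reduce F->id. Stack=[T * ( F] ptr=4 lookahead=) remaining=[) + ( id * ( ( id ) ) ) $]
Step 8: reduce T->F. Stack=[T * ( T] ptr=4 lookahead=) remaining=[) + ( id * ( ( id ) ) ) $]
Step 9: reduce E->T. Stack=[T * ( E] ptr=4 lookahead=) remaining=[) + ( id * ( ( id ) ) ) $]
Step 10: shift ). Stack=[T * ( E )] ptr=5 lookahead=+ remaining=[+ ( id * ( ( id ) ) ) $]
Step 11: reduce F->( E ). Stack=[T * F] ptr=5 lookahead=+ remaining=[+ ( id * ( ( id ) ) ) $]
Step 12: reduce T->T * F. Stack=[T] ptr=5 lookahead=+ remaining=[+ ( id * ( ( id ) ) ) $]
Step 13: reduce E->T. Stack=[E] ptr=5 lookahead=+ remaining=[+ ( id * ( ( id ) ) ) $]
Step 14: shift +. Stack=[E +] ptr=6 lookahead=( remaining=[( id * ( ( id ) ) ) $]
Step 15: shift (. Stack=[E + (] ptr=7 lookahead=id remaining=[id * ( ( id ) ) ) $]
Step 16: shift id. Stack=[E + ( id] ptr=8 lookahead=* remaining=[* ( ( id ) ) ) $]
Step 17: reduce F->id. Stack=[E + ( F] ptr=8 lookahead=* remaining=[* ( ( id ) ) ) $]
Step 18: reduce T->F. Stack=[E + ( T] ptr=8 lookahead=* remaining=[* ( ( id ) ) ) $]
Step 19: shift *. Stack=[E + ( T *] ptr=9 lookahead=( remaining=[( ( id ) ) ) $]
Step 20: shift (. Stack=[E + ( T * (] ptr=10 lookahead=( remaining=[( id ) ) ) $]
Step 21: shift (. Stack=[E + ( T * ( (] ptr=11 lookahead=id remaining=[id ) ) ) $]
Step 22: shift id. Stack=[E + ( T * ( ( id] ptr=12 lookahead=) remaining=[) ) ) $]
Step 23: reduce F->id. Stack=[E + ( T * ( ( F] ptr=12 lookahead=) remaining=[) ) ) $]
Step 24: reduce T->F. Stack=[E + ( T * ( ( T] ptr=12 lookahead=) remaining=[) ) ) $]
Step 25: reduce E->T. Stack=[E + ( T * ( ( E] ptr=12 lookahead=) remaining=[) ) ) $]
Step 26: shift ). Stack=[E + ( T * ( ( E )] ptr=13 lookahead=) remaining=[) ) $]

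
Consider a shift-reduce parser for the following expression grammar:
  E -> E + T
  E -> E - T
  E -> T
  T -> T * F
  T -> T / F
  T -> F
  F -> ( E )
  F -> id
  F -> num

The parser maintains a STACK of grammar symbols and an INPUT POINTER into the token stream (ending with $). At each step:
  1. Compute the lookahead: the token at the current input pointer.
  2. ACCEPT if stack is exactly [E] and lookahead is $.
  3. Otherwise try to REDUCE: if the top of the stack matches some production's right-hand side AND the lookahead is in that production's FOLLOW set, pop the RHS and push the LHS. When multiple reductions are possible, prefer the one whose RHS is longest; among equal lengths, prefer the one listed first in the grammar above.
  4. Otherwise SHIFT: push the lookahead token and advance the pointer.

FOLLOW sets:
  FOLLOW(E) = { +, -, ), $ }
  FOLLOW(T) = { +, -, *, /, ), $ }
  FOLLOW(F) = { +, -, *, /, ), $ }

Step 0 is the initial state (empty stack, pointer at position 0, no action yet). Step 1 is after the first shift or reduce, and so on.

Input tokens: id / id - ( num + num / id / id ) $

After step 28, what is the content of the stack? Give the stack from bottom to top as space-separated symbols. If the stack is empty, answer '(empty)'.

Answer: E - ( E )

Derivation:
Step 1: shift id. Stack=[id] ptr=1 lookahead=/ remaining=[/ id - ( num + num / id / id ) $]
Step 2: reduce F->id. Stack=[F] ptr=1 lookahead=/ remaining=[/ id - ( num + num / id / id ) $]
Step 3: reduce T->F. Stack=[T] ptr=1 lookahead=/ remaining=[/ id - ( num + num / id / id ) $]
Step 4: shift /. Stack=[T /] ptr=2 lookahead=id remaining=[id - ( num + num / id / id ) $]
Step 5: shift id. Stack=[T / id] ptr=3 lookahead=- remaining=[- ( num + num / id / id ) $]
Step 6: reduce F->id. Stack=[T / F] ptr=3 lookahead=- remaining=[- ( num + num / id / id ) $]
Step 7: reduce T->T / F. Stack=[T] ptr=3 lookahead=- remaining=[- ( num + num / id / id ) $]
Step 8: reduce E->T. Stack=[E] ptr=3 lookahead=- remaining=[- ( num + num / id / id ) $]
Step 9: shift -. Stack=[E -] ptr=4 lookahead=( remaining=[( num + num / id / id ) $]
Step 10: shift (. Stack=[E - (] ptr=5 lookahead=num remaining=[num + num / id / id ) $]
Step 11: shift num. Stack=[E - ( num] ptr=6 lookahead=+ remaining=[+ num / id / id ) $]
Step 12: reduce F->num. Stack=[E - ( F] ptr=6 lookahead=+ remaining=[+ num / id / id ) $]
Step 13: reduce T->F. Stack=[E - ( T] ptr=6 lookahead=+ remaining=[+ num / id / id ) $]
Step 14: reduce E->T. Stack=[E - ( E] ptr=6 lookahead=+ remaining=[+ num / id / id ) $]
Step 15: shift +. Stack=[E - ( E +] ptr=7 lookahead=num remaining=[num / id / id ) $]
Step 16: shift num. Stack=[E - ( E + num] ptr=8 lookahead=/ remaining=[/ id / id ) $]
Step 17: reduce F->num. Stack=[E - ( E + F] ptr=8 lookahead=/ remaining=[/ id / id ) $]
Step 18: reduce T->F. Stack=[E - ( E + T] ptr=8 lookahead=/ remaining=[/ id / id ) $]
Step 19: shift /. Stack=[E - ( E + T /] ptr=9 lookahead=id remaining=[id / id ) $]
Step 20: shift id. Stack=[E - ( E + T / id] ptr=10 lookahead=/ remaining=[/ id ) $]
Step 21: reduce F->id. Stack=[E - ( E + T / F] ptr=10 lookahead=/ remaining=[/ id ) $]
Step 22: reduce T->T / F. Stack=[E - ( E + T] ptr=10 lookahead=/ remaining=[/ id ) $]
Step 23: shift /. Stack=[E - ( E + T /] ptr=11 lookahead=id remaining=[id ) $]
Step 24: shift id. Stack=[E - ( E + T / id] ptr=12 lookahead=) remaining=[) $]
Step 25: reduce F->id. Stack=[E - ( E + T / F] ptr=12 lookahead=) remaining=[) $]
Step 26: reduce T->T / F. Stack=[E - ( E + T] ptr=12 lookahead=) remaining=[) $]
Step 27: reduce E->E + T. Stack=[E - ( E] ptr=12 lookahead=) remaining=[) $]
Step 28: shift ). Stack=[E - ( E )] ptr=13 lookahead=$ remaining=[$]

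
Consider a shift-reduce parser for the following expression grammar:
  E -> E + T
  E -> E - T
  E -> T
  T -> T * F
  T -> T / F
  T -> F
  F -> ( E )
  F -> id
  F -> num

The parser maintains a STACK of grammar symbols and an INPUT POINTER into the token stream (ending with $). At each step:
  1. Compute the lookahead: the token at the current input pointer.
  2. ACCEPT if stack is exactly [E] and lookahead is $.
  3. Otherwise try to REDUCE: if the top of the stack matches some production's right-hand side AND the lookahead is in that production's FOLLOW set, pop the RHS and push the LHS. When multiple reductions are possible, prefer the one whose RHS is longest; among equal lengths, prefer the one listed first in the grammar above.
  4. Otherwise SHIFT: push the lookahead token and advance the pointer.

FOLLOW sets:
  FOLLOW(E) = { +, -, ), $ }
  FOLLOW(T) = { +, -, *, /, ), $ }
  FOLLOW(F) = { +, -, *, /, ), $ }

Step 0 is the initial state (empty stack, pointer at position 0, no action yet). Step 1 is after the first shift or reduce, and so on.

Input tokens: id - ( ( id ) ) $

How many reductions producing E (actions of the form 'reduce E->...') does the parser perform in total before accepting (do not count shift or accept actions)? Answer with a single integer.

Step 1: shift id. Stack=[id] ptr=1 lookahead=- remaining=[- ( ( id ) ) $]
Step 2: reduce F->id. Stack=[F] ptr=1 lookahead=- remaining=[- ( ( id ) ) $]
Step 3: reduce T->F. Stack=[T] ptr=1 lookahead=- remaining=[- ( ( id ) ) $]
Step 4: reduce E->T. Stack=[E] ptr=1 lookahead=- remaining=[- ( ( id ) ) $]
Step 5: shift -. Stack=[E -] ptr=2 lookahead=( remaining=[( ( id ) ) $]
Step 6: shift (. Stack=[E - (] ptr=3 lookahead=( remaining=[( id ) ) $]
Step 7: shift (. Stack=[E - ( (] ptr=4 lookahead=id remaining=[id ) ) $]
Step 8: shift id. Stack=[E - ( ( id] ptr=5 lookahead=) remaining=[) ) $]
Step 9: reduce F->id. Stack=[E - ( ( F] ptr=5 lookahead=) remaining=[) ) $]
Step 10: reduce T->F. Stack=[E - ( ( T] ptr=5 lookahead=) remaining=[) ) $]
Step 11: reduce E->T. Stack=[E - ( ( E] ptr=5 lookahead=) remaining=[) ) $]
Step 12: shift ). Stack=[E - ( ( E )] ptr=6 lookahead=) remaining=[) $]
Step 13: reduce F->( E ). Stack=[E - ( F] ptr=6 lookahead=) remaining=[) $]
Step 14: reduce T->F. Stack=[E - ( T] ptr=6 lookahead=) remaining=[) $]
Step 15: reduce E->T. Stack=[E - ( E] ptr=6 lookahead=) remaining=[) $]
Step 16: shift ). Stack=[E - ( E )] ptr=7 lookahead=$ remaining=[$]
Step 17: reduce F->( E ). Stack=[E - F] ptr=7 lookahead=$ remaining=[$]
Step 18: reduce T->F. Stack=[E - T] ptr=7 lookahead=$ remaining=[$]
Step 19: reduce E->E - T. Stack=[E] ptr=7 lookahead=$ remaining=[$]
Step 20: accept. Stack=[E] ptr=7 lookahead=$ remaining=[$]

Answer: 4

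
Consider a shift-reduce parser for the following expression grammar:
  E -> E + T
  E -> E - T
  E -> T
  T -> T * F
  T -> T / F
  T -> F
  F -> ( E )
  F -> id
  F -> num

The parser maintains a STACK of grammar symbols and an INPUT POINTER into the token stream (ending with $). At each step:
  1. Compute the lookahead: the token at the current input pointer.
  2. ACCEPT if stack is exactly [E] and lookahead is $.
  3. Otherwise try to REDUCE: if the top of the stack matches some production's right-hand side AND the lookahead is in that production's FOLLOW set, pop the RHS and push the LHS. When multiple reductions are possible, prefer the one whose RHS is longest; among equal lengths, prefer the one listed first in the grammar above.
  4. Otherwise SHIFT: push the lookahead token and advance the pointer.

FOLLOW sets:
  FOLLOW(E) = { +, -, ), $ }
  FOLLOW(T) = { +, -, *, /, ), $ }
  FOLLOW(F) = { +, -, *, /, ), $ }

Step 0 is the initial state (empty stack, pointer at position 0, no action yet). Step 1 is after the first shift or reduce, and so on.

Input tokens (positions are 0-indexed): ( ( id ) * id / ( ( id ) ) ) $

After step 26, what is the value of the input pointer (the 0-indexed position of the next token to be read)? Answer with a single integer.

Answer: 12

Derivation:
Step 1: shift (. Stack=[(] ptr=1 lookahead=( remaining=[( id ) * id / ( ( id ) ) ) $]
Step 2: shift (. Stack=[( (] ptr=2 lookahead=id remaining=[id ) * id / ( ( id ) ) ) $]
Step 3: shift id. Stack=[( ( id] ptr=3 lookahead=) remaining=[) * id / ( ( id ) ) ) $]
Step 4: reduce F->id. Stack=[( ( F] ptr=3 lookahead=) remaining=[) * id / ( ( id ) ) ) $]
Step 5: reduce T->F. Stack=[( ( T] ptr=3 lookahead=) remaining=[) * id / ( ( id ) ) ) $]
Step 6: reduce E->T. Stack=[( ( E] ptr=3 lookahead=) remaining=[) * id / ( ( id ) ) ) $]
Step 7: shift ). Stack=[( ( E )] ptr=4 lookahead=* remaining=[* id / ( ( id ) ) ) $]
Step 8: reduce F->( E ). Stack=[( F] ptr=4 lookahead=* remaining=[* id / ( ( id ) ) ) $]
Step 9: reduce T->F. Stack=[( T] ptr=4 lookahead=* remaining=[* id / ( ( id ) ) ) $]
Step 10: shift *. Stack=[( T *] ptr=5 lookahead=id remaining=[id / ( ( id ) ) ) $]
Step 11: shift id. Stack=[( T * id] ptr=6 lookahead=/ remaining=[/ ( ( id ) ) ) $]
Step 12: reduce F->id. Stack=[( T * F] ptr=6 lookahead=/ remaining=[/ ( ( id ) ) ) $]
Step 13: reduce T->T * F. Stack=[( T] ptr=6 lookahead=/ remaining=[/ ( ( id ) ) ) $]
Step 14: shift /. Stack=[( T /] ptr=7 lookahead=( remaining=[( ( id ) ) ) $]
Step 15: shift (. Stack=[( T / (] ptr=8 lookahead=( remaining=[( id ) ) ) $]
Step 16: shift (. Stack=[( T / ( (] ptr=9 lookahead=id remaining=[id ) ) ) $]
Step 17: shift id. Stack=[( T / ( ( id] ptr=10 lookahead=) remaining=[) ) ) $]
Step 18: reduce F->id. Stack=[( T / ( ( F] ptr=10 lookahead=) remaining=[) ) ) $]
Step 19: reduce T->F. Stack=[( T / ( ( T] ptr=10 lookahead=) remaining=[) ) ) $]
Step 20: reduce E->T. Stack=[( T / ( ( E] ptr=10 lookahead=) remaining=[) ) ) $]
Step 21: shift ). Stack=[( T / ( ( E )] ptr=11 lookahead=) remaining=[) ) $]
Step 22: reduce F->( E ). Stack=[( T / ( F] ptr=11 lookahead=) remaining=[) ) $]
Step 23: reduce T->F. Stack=[( T / ( T] ptr=11 lookahead=) remaining=[) ) $]
Step 24: reduce E->T. Stack=[( T / ( E] ptr=11 lookahead=) remaining=[) ) $]
Step 25: shift ). Stack=[( T / ( E )] ptr=12 lookahead=) remaining=[) $]
Step 26: reduce F->( E ). Stack=[( T / F] ptr=12 lookahead=) remaining=[) $]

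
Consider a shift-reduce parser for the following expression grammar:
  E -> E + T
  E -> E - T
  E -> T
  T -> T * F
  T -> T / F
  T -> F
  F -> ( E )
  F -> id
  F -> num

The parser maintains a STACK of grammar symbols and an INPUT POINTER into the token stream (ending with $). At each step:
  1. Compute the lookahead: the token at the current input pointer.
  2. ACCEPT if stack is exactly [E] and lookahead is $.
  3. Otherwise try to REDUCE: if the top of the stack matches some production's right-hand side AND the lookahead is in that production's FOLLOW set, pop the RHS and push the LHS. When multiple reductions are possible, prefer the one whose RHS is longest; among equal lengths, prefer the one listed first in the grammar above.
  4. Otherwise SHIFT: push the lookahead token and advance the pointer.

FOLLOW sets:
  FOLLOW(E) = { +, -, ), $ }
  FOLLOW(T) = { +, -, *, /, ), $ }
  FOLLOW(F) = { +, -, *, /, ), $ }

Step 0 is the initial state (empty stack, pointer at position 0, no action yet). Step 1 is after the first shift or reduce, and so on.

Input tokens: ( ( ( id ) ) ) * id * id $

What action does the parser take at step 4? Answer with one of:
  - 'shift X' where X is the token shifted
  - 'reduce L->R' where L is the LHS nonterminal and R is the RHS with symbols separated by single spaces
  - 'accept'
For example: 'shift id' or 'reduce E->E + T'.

Answer: shift id

Derivation:
Step 1: shift (. Stack=[(] ptr=1 lookahead=( remaining=[( ( id ) ) ) * id * id $]
Step 2: shift (. Stack=[( (] ptr=2 lookahead=( remaining=[( id ) ) ) * id * id $]
Step 3: shift (. Stack=[( ( (] ptr=3 lookahead=id remaining=[id ) ) ) * id * id $]
Step 4: shift id. Stack=[( ( ( id] ptr=4 lookahead=) remaining=[) ) ) * id * id $]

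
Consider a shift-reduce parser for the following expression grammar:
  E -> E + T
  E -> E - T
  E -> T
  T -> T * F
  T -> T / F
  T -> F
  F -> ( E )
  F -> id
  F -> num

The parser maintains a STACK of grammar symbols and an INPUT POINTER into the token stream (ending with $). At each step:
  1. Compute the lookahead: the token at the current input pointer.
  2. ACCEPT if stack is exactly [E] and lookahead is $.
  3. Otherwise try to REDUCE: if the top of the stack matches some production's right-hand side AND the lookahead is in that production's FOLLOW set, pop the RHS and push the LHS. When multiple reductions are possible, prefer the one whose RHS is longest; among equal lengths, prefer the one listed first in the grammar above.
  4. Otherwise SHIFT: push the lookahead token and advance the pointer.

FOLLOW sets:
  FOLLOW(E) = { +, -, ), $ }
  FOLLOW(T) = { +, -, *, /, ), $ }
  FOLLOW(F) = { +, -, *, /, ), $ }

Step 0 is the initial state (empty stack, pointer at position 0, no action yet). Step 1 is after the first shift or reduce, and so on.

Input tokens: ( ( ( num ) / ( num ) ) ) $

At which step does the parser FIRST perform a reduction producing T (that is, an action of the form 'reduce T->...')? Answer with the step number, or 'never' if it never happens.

Step 1: shift (. Stack=[(] ptr=1 lookahead=( remaining=[( ( num ) / ( num ) ) ) $]
Step 2: shift (. Stack=[( (] ptr=2 lookahead=( remaining=[( num ) / ( num ) ) ) $]
Step 3: shift (. Stack=[( ( (] ptr=3 lookahead=num remaining=[num ) / ( num ) ) ) $]
Step 4: shift num. Stack=[( ( ( num] ptr=4 lookahead=) remaining=[) / ( num ) ) ) $]
Step 5: reduce F->num. Stack=[( ( ( F] ptr=4 lookahead=) remaining=[) / ( num ) ) ) $]
Step 6: reduce T->F. Stack=[( ( ( T] ptr=4 lookahead=) remaining=[) / ( num ) ) ) $]

Answer: 6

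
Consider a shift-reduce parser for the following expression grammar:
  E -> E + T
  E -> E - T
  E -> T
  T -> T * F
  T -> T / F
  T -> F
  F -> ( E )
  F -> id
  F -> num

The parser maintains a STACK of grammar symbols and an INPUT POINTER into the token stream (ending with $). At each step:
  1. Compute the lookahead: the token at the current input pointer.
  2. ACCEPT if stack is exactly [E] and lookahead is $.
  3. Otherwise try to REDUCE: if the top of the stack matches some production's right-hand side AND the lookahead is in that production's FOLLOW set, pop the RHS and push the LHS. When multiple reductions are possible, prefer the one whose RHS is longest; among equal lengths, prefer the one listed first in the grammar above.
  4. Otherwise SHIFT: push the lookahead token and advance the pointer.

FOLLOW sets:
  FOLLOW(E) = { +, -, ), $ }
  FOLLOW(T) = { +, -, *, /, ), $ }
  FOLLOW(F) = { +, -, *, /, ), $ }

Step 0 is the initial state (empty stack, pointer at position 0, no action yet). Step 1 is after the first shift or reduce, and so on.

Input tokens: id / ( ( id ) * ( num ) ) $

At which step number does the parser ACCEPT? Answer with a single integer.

Answer: 28

Derivation:
Step 1: shift id. Stack=[id] ptr=1 lookahead=/ remaining=[/ ( ( id ) * ( num ) ) $]
Step 2: reduce F->id. Stack=[F] ptr=1 lookahead=/ remaining=[/ ( ( id ) * ( num ) ) $]
Step 3: reduce T->F. Stack=[T] ptr=1 lookahead=/ remaining=[/ ( ( id ) * ( num ) ) $]
Step 4: shift /. Stack=[T /] ptr=2 lookahead=( remaining=[( ( id ) * ( num ) ) $]
Step 5: shift (. Stack=[T / (] ptr=3 lookahead=( remaining=[( id ) * ( num ) ) $]
Step 6: shift (. Stack=[T / ( (] ptr=4 lookahead=id remaining=[id ) * ( num ) ) $]
Step 7: shift id. Stack=[T / ( ( id] ptr=5 lookahead=) remaining=[) * ( num ) ) $]
Step 8: reduce F->id. Stack=[T / ( ( F] ptr=5 lookahead=) remaining=[) * ( num ) ) $]
Step 9: reduce T->F. Stack=[T / ( ( T] ptr=5 lookahead=) remaining=[) * ( num ) ) $]
Step 10: reduce E->T. Stack=[T / ( ( E] ptr=5 lookahead=) remaining=[) * ( num ) ) $]
Step 11: shift ). Stack=[T / ( ( E )] ptr=6 lookahead=* remaining=[* ( num ) ) $]
Step 12: reduce F->( E ). Stack=[T / ( F] ptr=6 lookahead=* remaining=[* ( num ) ) $]
Step 13: reduce T->F. Stack=[T / ( T] ptr=6 lookahead=* remaining=[* ( num ) ) $]
Step 14: shift *. Stack=[T / ( T *] ptr=7 lookahead=( remaining=[( num ) ) $]
Step 15: shift (. Stack=[T / ( T * (] ptr=8 lookahead=num remaining=[num ) ) $]
Step 16: shift num. Stack=[T / ( T * ( num] ptr=9 lookahead=) remaining=[) ) $]
Step 17: reduce F->num. Stack=[T / ( T * ( F] ptr=9 lookahead=) remaining=[) ) $]
Step 18: reduce T->F. Stack=[T / ( T * ( T] ptr=9 lookahead=) remaining=[) ) $]
Step 19: reduce E->T. Stack=[T / ( T * ( E] ptr=9 lookahead=) remaining=[) ) $]
Step 20: shift ). Stack=[T / ( T * ( E )] ptr=10 lookahead=) remaining=[) $]
Step 21: reduce F->( E ). Stack=[T / ( T * F] ptr=10 lookahead=) remaining=[) $]
Step 22: reduce T->T * F. Stack=[T / ( T] ptr=10 lookahead=) remaining=[) $]
Step 23: reduce E->T. Stack=[T / ( E] ptr=10 lookahead=) remaining=[) $]
Step 24: shift ). Stack=[T / ( E )] ptr=11 lookahead=$ remaining=[$]
Step 25: reduce F->( E ). Stack=[T / F] ptr=11 lookahead=$ remaining=[$]
Step 26: reduce T->T / F. Stack=[T] ptr=11 lookahead=$ remaining=[$]
Step 27: reduce E->T. Stack=[E] ptr=11 lookahead=$ remaining=[$]
Step 28: accept. Stack=[E] ptr=11 lookahead=$ remaining=[$]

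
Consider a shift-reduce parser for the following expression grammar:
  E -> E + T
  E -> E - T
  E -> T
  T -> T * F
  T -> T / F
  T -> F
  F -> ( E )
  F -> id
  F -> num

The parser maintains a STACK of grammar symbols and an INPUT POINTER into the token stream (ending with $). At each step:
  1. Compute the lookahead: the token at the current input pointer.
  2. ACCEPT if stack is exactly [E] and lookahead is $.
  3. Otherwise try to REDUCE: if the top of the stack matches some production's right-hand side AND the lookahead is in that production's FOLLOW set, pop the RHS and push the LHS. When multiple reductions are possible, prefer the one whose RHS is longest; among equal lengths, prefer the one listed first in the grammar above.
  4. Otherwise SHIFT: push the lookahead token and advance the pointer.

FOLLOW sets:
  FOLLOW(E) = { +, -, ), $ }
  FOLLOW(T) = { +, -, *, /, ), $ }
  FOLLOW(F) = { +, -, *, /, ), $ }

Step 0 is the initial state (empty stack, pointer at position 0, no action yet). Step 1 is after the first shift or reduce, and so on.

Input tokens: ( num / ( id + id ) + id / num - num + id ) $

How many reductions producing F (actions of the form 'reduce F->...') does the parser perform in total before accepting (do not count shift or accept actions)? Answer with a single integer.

Step 1: shift (. Stack=[(] ptr=1 lookahead=num remaining=[num / ( id + id ) + id / num - num + id ) $]
Step 2: shift num. Stack=[( num] ptr=2 lookahead=/ remaining=[/ ( id + id ) + id / num - num + id ) $]
Step 3: reduce F->num. Stack=[( F] ptr=2 lookahead=/ remaining=[/ ( id + id ) + id / num - num + id ) $]
Step 4: reduce T->F. Stack=[( T] ptr=2 lookahead=/ remaining=[/ ( id + id ) + id / num - num + id ) $]
Step 5: shift /. Stack=[( T /] ptr=3 lookahead=( remaining=[( id + id ) + id / num - num + id ) $]
Step 6: shift (. Stack=[( T / (] ptr=4 lookahead=id remaining=[id + id ) + id / num - num + id ) $]
Step 7: shift id. Stack=[( T / ( id] ptr=5 lookahead=+ remaining=[+ id ) + id / num - num + id ) $]
Step 8: reduce F->id. Stack=[( T / ( F] ptr=5 lookahead=+ remaining=[+ id ) + id / num - num + id ) $]
Step 9: reduce T->F. Stack=[( T / ( T] ptr=5 lookahead=+ remaining=[+ id ) + id / num - num + id ) $]
Step 10: reduce E->T. Stack=[( T / ( E] ptr=5 lookahead=+ remaining=[+ id ) + id / num - num + id ) $]
Step 11: shift +. Stack=[( T / ( E +] ptr=6 lookahead=id remaining=[id ) + id / num - num + id ) $]
Step 12: shift id. Stack=[( T / ( E + id] ptr=7 lookahead=) remaining=[) + id / num - num + id ) $]
Step 13: reduce F->id. Stack=[( T / ( E + F] ptr=7 lookahead=) remaining=[) + id / num - num + id ) $]
Step 14: reduce T->F. Stack=[( T / ( E + T] ptr=7 lookahead=) remaining=[) + id / num - num + id ) $]
Step 15: reduce E->E + T. Stack=[( T / ( E] ptr=7 lookahead=) remaining=[) + id / num - num + id ) $]
Step 16: shift ). Stack=[( T / ( E )] ptr=8 lookahead=+ remaining=[+ id / num - num + id ) $]
Step 17: reduce F->( E ). Stack=[( T / F] ptr=8 lookahead=+ remaining=[+ id / num - num + id ) $]
Step 18: reduce T->T / F. Stack=[( T] ptr=8 lookahead=+ remaining=[+ id / num - num + id ) $]
Step 19: reduce E->T. Stack=[( E] ptr=8 lookahead=+ remaining=[+ id / num - num + id ) $]
Step 20: shift +. Stack=[( E +] ptr=9 lookahead=id remaining=[id / num - num + id ) $]
Step 21: shift id. Stack=[( E + id] ptr=10 lookahead=/ remaining=[/ num - num + id ) $]
Step 22: reduce F->id. Stack=[( E + F] ptr=10 lookahead=/ remaining=[/ num - num + id ) $]
Step 23: reduce T->F. Stack=[( E + T] ptr=10 lookahead=/ remaining=[/ num - num + id ) $]
Step 24: shift /. Stack=[( E + T /] ptr=11 lookahead=num remaining=[num - num + id ) $]
Step 25: shift num. Stack=[( E + T / num] ptr=12 lookahead=- remaining=[- num + id ) $]
Step 26: reduce F->num. Stack=[( E + T / F] ptr=12 lookahead=- remaining=[- num + id ) $]
Step 27: reduce T->T / F. Stack=[( E + T] ptr=12 lookahead=- remaining=[- num + id ) $]
Step 28: reduce E->E + T. Stack=[( E] ptr=12 lookahead=- remaining=[- num + id ) $]
Step 29: shift -. Stack=[( E -] ptr=13 lookahead=num remaining=[num + id ) $]
Step 30: shift num. Stack=[( E - num] ptr=14 lookahead=+ remaining=[+ id ) $]
Step 31: reduce F->num. Stack=[( E - F] ptr=14 lookahead=+ remaining=[+ id ) $]
Step 32: reduce T->F. Stack=[( E - T] ptr=14 lookahead=+ remaining=[+ id ) $]
Step 33: reduce E->E - T. Stack=[( E] ptr=14 lookahead=+ remaining=[+ id ) $]
Step 34: shift +. Stack=[( E +] ptr=15 lookahead=id remaining=[id ) $]
Step 35: shift id. Stack=[( E + id] ptr=16 lookahead=) remaining=[) $]
Step 36: reduce F->id. Stack=[( E + F] ptr=16 lookahead=) remaining=[) $]
Step 37: reduce T->F. Stack=[( E + T] ptr=16 lookahead=) remaining=[) $]
Step 38: reduce E->E + T. Stack=[( E] ptr=16 lookahead=) remaining=[) $]
Step 39: shift ). Stack=[( E )] ptr=17 lookahead=$ remaining=[$]
Step 40: reduce F->( E ). Stack=[F] ptr=17 lookahead=$ remaining=[$]
Step 41: reduce T->F. Stack=[T] ptr=17 lookahead=$ remaining=[$]
Step 42: reduce E->T. Stack=[E] ptr=17 lookahead=$ remaining=[$]
Step 43: accept. Stack=[E] ptr=17 lookahead=$ remaining=[$]

Answer: 9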